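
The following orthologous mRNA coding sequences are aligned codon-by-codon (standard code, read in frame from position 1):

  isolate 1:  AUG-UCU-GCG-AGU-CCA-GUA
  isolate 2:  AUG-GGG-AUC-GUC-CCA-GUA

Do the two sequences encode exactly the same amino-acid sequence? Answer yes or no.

no

Codon 1: AUG Met / AUG Met — identical.
Codon 2: UCU Ser / GGG Gly — nonsynonymous.
Codon 3: GCG Ala / AUC Ile — nonsynonymous.
Codon 4: AGU Ser / GUC Val — nonsynonymous.
Codon 5: CCA Pro / CCA Pro — identical.
Codon 6: GUA Val / GUA Val — identical.
Nonsynonymous differences: 3 → different protein.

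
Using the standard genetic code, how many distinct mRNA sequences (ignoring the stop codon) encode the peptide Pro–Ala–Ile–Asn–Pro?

Pro: 4 codons.
Ala: 4 codons.
Ile: 3 codons.
Asn: 2 codons.
Pro: 4 codons.
4 × 4 × 3 × 2 × 4 = 384.

384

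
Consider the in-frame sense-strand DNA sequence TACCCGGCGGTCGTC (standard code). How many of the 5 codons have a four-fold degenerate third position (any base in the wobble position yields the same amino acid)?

4

Codon 1 TAC (Tyr): third position 2-fold.
Codon 2 CCG (Pro): third position 4-fold.
Codon 3 GCG (Ala): third position 4-fold.
Codon 4 GTC (Val): third position 4-fold.
Codon 5 GTC (Val): third position 4-fold.
Four-fold degenerate third positions: 4.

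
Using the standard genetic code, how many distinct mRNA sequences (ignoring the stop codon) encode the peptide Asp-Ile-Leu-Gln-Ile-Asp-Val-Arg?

10368

Asp: 2 codons.
Ile: 3 codons.
Leu: 6 codons.
Gln: 2 codons.
Ile: 3 codons.
Asp: 2 codons.
Val: 4 codons.
Arg: 6 codons.
2 × 3 × 6 × 2 × 3 × 2 × 4 × 6 = 10368.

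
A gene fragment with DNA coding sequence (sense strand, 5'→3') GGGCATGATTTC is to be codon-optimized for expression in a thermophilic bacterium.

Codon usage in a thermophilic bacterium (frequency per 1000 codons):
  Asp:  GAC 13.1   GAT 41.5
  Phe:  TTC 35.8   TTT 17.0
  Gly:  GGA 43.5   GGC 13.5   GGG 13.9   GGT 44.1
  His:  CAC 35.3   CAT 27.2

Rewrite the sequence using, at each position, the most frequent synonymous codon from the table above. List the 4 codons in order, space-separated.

Codon 1 (Gly): best is GGT at 44.1.
Codon 2 (His): best is CAC at 35.3.
Codon 3 (Asp): best is GAT at 41.5.
Codon 4 (Phe): best is TTC at 35.8.

GGT CAC GAT TTC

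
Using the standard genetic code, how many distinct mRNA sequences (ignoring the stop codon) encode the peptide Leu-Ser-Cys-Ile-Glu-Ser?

2592

Leu: 6 codons.
Ser: 6 codons.
Cys: 2 codons.
Ile: 3 codons.
Glu: 2 codons.
Ser: 6 codons.
6 × 6 × 2 × 3 × 2 × 6 = 2592.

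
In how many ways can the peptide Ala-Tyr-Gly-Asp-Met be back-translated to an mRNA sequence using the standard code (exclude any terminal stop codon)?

Ala: 4 codons.
Tyr: 2 codons.
Gly: 4 codons.
Asp: 2 codons.
Met: 1 codon.
4 × 2 × 4 × 2 × 1 = 64.

64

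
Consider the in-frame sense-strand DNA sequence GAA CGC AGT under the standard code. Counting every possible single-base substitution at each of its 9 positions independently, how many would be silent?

Codon 1 (GAA, Glu): 1 synonymous substitution.
Codon 2 (CGC, Arg): 3 synonymous substitutions.
Codon 3 (AGT, Ser): 1 synonymous substitution.
Total: 1 + 3 + 1 = 5.

5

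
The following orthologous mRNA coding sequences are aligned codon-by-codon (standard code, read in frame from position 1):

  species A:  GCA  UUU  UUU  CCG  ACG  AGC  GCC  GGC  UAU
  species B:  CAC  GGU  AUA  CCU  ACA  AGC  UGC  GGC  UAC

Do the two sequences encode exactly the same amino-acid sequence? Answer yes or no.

Codon 1: GCA Ala / CAC His — nonsynonymous.
Codon 2: UUU Phe / GGU Gly — nonsynonymous.
Codon 3: UUU Phe / AUA Ile — nonsynonymous.
Codon 4: CCG Pro / CCU Pro — synonymous.
Codon 5: ACG Thr / ACA Thr — synonymous.
Codon 6: AGC Ser / AGC Ser — identical.
Codon 7: GCC Ala / UGC Cys — nonsynonymous.
Codon 8: GGC Gly / GGC Gly — identical.
Codon 9: UAU Tyr / UAC Tyr — synonymous.
Nonsynonymous differences: 4 → different protein.

no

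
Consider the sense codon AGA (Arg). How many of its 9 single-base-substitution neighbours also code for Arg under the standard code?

2

Position 1: CGA → 1 synonymous.
Position 2: none → 0 synonymous.
Position 3: AGG → 1 synonymous.
Total: 1 + 0 + 1 = 2.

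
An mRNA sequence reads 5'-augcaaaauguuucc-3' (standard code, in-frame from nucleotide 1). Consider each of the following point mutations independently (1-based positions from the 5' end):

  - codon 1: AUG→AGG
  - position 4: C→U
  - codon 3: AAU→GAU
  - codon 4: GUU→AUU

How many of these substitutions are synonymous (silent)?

Codon 1: AUG (Met) → AGG (Arg) — missense.
Codon 2: CAA (Gln) → UAA (Stop) — nonsense.
Codon 3: AAU (Asn) → GAU (Asp) — missense.
Codon 4: GUU (Val) → AUU (Ile) — missense.
Synonymous: 0 of 4.

0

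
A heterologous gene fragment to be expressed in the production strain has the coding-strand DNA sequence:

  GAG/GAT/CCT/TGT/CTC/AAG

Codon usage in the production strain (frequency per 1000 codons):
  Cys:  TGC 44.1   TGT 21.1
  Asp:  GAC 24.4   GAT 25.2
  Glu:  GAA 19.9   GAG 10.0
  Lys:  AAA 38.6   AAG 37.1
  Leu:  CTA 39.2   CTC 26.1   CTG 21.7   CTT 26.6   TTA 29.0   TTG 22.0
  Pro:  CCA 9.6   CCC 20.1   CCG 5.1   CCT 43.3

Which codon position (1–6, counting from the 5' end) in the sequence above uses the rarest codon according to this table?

1

Codon 1 GAG (Glu): 10.0 per 1000.
Codon 2 GAT (Asp): 25.2 per 1000.
Codon 3 CCT (Pro): 43.3 per 1000.
Codon 4 TGT (Cys): 21.1 per 1000.
Codon 5 CTC (Leu): 26.1 per 1000.
Codon 6 AAG (Lys): 37.1 per 1000.
Lowest frequency is 10.0 at codon 1.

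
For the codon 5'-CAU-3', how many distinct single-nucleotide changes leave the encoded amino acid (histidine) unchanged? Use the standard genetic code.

Position 1: none → 0 synonymous.
Position 2: none → 0 synonymous.
Position 3: CAC → 1 synonymous.
Total: 0 + 0 + 1 = 1.

1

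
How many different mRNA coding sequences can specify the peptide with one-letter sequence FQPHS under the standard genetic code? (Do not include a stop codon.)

192

Phe: 2 codons.
Gln: 2 codons.
Pro: 4 codons.
His: 2 codons.
Ser: 6 codons.
2 × 2 × 4 × 2 × 6 = 192.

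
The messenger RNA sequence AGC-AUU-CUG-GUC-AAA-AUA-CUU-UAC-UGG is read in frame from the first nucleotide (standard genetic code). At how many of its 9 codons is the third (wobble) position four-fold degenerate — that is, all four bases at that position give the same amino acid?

3

Codon 1 AGC (Ser): third position 2-fold.
Codon 2 AUU (Ile): third position 3-fold.
Codon 3 CUG (Leu): third position 4-fold.
Codon 4 GUC (Val): third position 4-fold.
Codon 5 AAA (Lys): third position 2-fold.
Codon 6 AUA (Ile): third position 3-fold.
Codon 7 CUU (Leu): third position 4-fold.
Codon 8 UAC (Tyr): third position 2-fold.
Codon 9 UGG (Trp): third position 1-fold.
Four-fold degenerate third positions: 3.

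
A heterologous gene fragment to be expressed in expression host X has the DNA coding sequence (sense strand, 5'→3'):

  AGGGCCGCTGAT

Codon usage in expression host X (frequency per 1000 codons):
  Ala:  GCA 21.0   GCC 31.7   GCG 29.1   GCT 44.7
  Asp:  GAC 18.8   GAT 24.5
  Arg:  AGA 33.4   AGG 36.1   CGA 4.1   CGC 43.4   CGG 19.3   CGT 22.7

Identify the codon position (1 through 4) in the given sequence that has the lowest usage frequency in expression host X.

4

Codon 1 AGG (Arg): 36.1 per 1000.
Codon 2 GCC (Ala): 31.7 per 1000.
Codon 3 GCT (Ala): 44.7 per 1000.
Codon 4 GAT (Asp): 24.5 per 1000.
Lowest frequency is 24.5 at codon 4.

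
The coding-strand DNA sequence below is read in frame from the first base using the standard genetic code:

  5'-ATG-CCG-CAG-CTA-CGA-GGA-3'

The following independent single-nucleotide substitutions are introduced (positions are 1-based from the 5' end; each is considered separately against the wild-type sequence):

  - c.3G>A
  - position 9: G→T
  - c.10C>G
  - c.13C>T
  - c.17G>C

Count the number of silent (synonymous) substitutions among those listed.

Codon 1: ATG (Met) → ATA (Ile) — missense.
Codon 3: CAG (Gln) → CAT (His) — missense.
Codon 4: CTA (Leu) → GTA (Val) — missense.
Codon 5: CGA (Arg) → TGA (Stop) — nonsense.
Codon 6: GGA (Gly) → GCA (Ala) — missense.
Synonymous: 0 of 5.

0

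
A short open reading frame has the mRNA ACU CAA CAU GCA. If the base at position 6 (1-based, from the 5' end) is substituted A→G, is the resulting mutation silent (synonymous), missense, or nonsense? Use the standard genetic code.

Position 6 falls in codon 2: CAA → Gln.
After the substitution the codon is CAG → Gln.
Both encode Gln, so the change is synonymous.

silent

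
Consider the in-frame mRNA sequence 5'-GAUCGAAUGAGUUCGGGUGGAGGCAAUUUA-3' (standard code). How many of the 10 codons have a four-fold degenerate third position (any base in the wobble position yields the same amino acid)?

5

Codon 1 GAU (Asp): third position 2-fold.
Codon 2 CGA (Arg): third position 4-fold.
Codon 3 AUG (Met): third position 1-fold.
Codon 4 AGU (Ser): third position 2-fold.
Codon 5 UCG (Ser): third position 4-fold.
Codon 6 GGU (Gly): third position 4-fold.
Codon 7 GGA (Gly): third position 4-fold.
Codon 8 GGC (Gly): third position 4-fold.
Codon 9 AAU (Asn): third position 2-fold.
Codon 10 UUA (Leu): third position 2-fold.
Four-fold degenerate third positions: 5.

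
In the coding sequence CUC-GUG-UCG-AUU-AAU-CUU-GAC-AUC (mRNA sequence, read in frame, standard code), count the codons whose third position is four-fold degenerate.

Codon 1 CUC (Leu): third position 4-fold.
Codon 2 GUG (Val): third position 4-fold.
Codon 3 UCG (Ser): third position 4-fold.
Codon 4 AUU (Ile): third position 3-fold.
Codon 5 AAU (Asn): third position 2-fold.
Codon 6 CUU (Leu): third position 4-fold.
Codon 7 GAC (Asp): third position 2-fold.
Codon 8 AUC (Ile): third position 3-fold.
Four-fold degenerate third positions: 4.

4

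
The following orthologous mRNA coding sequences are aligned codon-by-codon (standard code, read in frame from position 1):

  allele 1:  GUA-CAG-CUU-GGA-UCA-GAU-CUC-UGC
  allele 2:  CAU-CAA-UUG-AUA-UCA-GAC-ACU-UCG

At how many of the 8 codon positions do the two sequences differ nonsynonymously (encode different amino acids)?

4

Codon 1: GUA Val / CAU His — nonsynonymous.
Codon 2: CAG Gln / CAA Gln — synonymous.
Codon 3: CUU Leu / UUG Leu — synonymous.
Codon 4: GGA Gly / AUA Ile — nonsynonymous.
Codon 5: UCA Ser / UCA Ser — identical.
Codon 6: GAU Asp / GAC Asp — synonymous.
Codon 7: CUC Leu / ACU Thr — nonsynonymous.
Codon 8: UGC Cys / UCG Ser — nonsynonymous.
Nonsynonymous differences: 4.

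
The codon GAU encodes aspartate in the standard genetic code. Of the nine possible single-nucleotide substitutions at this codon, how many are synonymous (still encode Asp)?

Position 1: none → 0 synonymous.
Position 2: none → 0 synonymous.
Position 3: GAC → 1 synonymous.
Total: 0 + 0 + 1 = 1.

1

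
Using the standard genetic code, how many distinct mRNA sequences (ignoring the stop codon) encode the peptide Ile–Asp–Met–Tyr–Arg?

Ile: 3 codons.
Asp: 2 codons.
Met: 1 codon.
Tyr: 2 codons.
Arg: 6 codons.
3 × 2 × 1 × 2 × 6 = 72.

72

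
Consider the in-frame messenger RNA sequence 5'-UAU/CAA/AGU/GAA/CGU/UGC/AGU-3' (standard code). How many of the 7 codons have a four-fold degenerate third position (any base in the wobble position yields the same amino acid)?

1

Codon 1 UAU (Tyr): third position 2-fold.
Codon 2 CAA (Gln): third position 2-fold.
Codon 3 AGU (Ser): third position 2-fold.
Codon 4 GAA (Glu): third position 2-fold.
Codon 5 CGU (Arg): third position 4-fold.
Codon 6 UGC (Cys): third position 2-fold.
Codon 7 AGU (Ser): third position 2-fold.
Four-fold degenerate third positions: 1.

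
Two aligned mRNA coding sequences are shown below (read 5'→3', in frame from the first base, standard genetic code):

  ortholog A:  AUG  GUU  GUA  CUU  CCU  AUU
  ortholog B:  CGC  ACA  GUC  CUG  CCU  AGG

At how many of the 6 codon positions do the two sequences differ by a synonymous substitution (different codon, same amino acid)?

2

Codon 1: AUG Met / CGC Arg — nonsynonymous.
Codon 2: GUU Val / ACA Thr — nonsynonymous.
Codon 3: GUA Val / GUC Val — synonymous.
Codon 4: CUU Leu / CUG Leu — synonymous.
Codon 5: CCU Pro / CCU Pro — identical.
Codon 6: AUU Ile / AGG Arg — nonsynonymous.
Synonymous differences: 2.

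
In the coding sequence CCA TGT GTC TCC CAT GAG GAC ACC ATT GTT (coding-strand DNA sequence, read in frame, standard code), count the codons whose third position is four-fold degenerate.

5

Codon 1 CCA (Pro): third position 4-fold.
Codon 2 TGT (Cys): third position 2-fold.
Codon 3 GTC (Val): third position 4-fold.
Codon 4 TCC (Ser): third position 4-fold.
Codon 5 CAT (His): third position 2-fold.
Codon 6 GAG (Glu): third position 2-fold.
Codon 7 GAC (Asp): third position 2-fold.
Codon 8 ACC (Thr): third position 4-fold.
Codon 9 ATT (Ile): third position 3-fold.
Codon 10 GTT (Val): third position 4-fold.
Four-fold degenerate third positions: 5.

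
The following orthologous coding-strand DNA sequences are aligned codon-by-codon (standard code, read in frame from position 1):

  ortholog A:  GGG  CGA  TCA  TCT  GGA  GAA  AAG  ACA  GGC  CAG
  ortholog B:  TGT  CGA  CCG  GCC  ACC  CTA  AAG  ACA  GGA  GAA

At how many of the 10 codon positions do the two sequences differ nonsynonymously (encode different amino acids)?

Codon 1: GGG Gly / TGT Cys — nonsynonymous.
Codon 2: CGA Arg / CGA Arg — identical.
Codon 3: TCA Ser / CCG Pro — nonsynonymous.
Codon 4: TCT Ser / GCC Ala — nonsynonymous.
Codon 5: GGA Gly / ACC Thr — nonsynonymous.
Codon 6: GAA Glu / CTA Leu — nonsynonymous.
Codon 7: AAG Lys / AAG Lys — identical.
Codon 8: ACA Thr / ACA Thr — identical.
Codon 9: GGC Gly / GGA Gly — synonymous.
Codon 10: CAG Gln / GAA Glu — nonsynonymous.
Nonsynonymous differences: 6.

6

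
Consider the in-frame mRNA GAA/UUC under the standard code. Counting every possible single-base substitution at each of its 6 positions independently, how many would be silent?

Codon 1 (GAA, Glu): 1 synonymous substitution.
Codon 2 (UUC, Phe): 1 synonymous substitution.
Total: 1 + 1 = 2.

2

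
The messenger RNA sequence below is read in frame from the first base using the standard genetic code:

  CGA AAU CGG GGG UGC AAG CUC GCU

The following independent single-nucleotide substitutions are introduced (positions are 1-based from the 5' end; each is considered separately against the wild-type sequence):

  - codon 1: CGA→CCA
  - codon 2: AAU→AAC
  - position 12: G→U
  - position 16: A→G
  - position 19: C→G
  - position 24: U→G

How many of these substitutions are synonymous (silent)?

3

Codon 1: CGA (Arg) → CCA (Pro) — missense.
Codon 2: AAU (Asn) → AAC (Asn) — synonymous.
Codon 4: GGG (Gly) → GGU (Gly) — synonymous.
Codon 6: AAG (Lys) → GAG (Glu) — missense.
Codon 7: CUC (Leu) → GUC (Val) — missense.
Codon 8: GCU (Ala) → GCG (Ala) — synonymous.
Synonymous: 3 of 6.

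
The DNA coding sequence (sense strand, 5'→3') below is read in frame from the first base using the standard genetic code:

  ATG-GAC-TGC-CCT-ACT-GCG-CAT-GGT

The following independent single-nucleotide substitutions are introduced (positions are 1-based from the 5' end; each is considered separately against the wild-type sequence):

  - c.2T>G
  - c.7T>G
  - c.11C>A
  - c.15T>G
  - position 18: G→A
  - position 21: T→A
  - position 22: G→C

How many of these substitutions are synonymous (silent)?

2

Codon 1: ATG (Met) → AGG (Arg) — missense.
Codon 3: TGC (Cys) → GGC (Gly) — missense.
Codon 4: CCT (Pro) → CAT (His) — missense.
Codon 5: ACT (Thr) → ACG (Thr) — synonymous.
Codon 6: GCG (Ala) → GCA (Ala) — synonymous.
Codon 7: CAT (His) → CAA (Gln) — missense.
Codon 8: GGT (Gly) → CGT (Arg) — missense.
Synonymous: 2 of 7.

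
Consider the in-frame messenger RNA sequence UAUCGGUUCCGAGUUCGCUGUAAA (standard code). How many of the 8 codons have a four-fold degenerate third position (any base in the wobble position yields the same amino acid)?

4

Codon 1 UAU (Tyr): third position 2-fold.
Codon 2 CGG (Arg): third position 4-fold.
Codon 3 UUC (Phe): third position 2-fold.
Codon 4 CGA (Arg): third position 4-fold.
Codon 5 GUU (Val): third position 4-fold.
Codon 6 CGC (Arg): third position 4-fold.
Codon 7 UGU (Cys): third position 2-fold.
Codon 8 AAA (Lys): third position 2-fold.
Four-fold degenerate third positions: 4.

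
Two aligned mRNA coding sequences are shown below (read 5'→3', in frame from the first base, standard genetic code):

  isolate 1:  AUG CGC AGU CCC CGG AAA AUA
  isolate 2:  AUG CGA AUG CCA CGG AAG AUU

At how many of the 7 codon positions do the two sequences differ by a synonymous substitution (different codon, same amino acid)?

Codon 1: AUG Met / AUG Met — identical.
Codon 2: CGC Arg / CGA Arg — synonymous.
Codon 3: AGU Ser / AUG Met — nonsynonymous.
Codon 4: CCC Pro / CCA Pro — synonymous.
Codon 5: CGG Arg / CGG Arg — identical.
Codon 6: AAA Lys / AAG Lys — synonymous.
Codon 7: AUA Ile / AUU Ile — synonymous.
Synonymous differences: 4.

4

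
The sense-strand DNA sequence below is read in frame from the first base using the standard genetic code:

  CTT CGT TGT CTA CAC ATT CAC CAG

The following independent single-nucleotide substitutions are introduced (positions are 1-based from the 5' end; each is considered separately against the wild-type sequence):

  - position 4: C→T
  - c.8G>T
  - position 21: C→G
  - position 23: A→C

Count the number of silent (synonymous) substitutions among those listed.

0

Codon 2: CGT (Arg) → TGT (Cys) — missense.
Codon 3: TGT (Cys) → TTT (Phe) — missense.
Codon 7: CAC (His) → CAG (Gln) — missense.
Codon 8: CAG (Gln) → CCG (Pro) — missense.
Synonymous: 0 of 4.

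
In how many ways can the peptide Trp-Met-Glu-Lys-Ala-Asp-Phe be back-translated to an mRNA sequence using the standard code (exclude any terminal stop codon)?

64

Trp: 1 codon.
Met: 1 codon.
Glu: 2 codons.
Lys: 2 codons.
Ala: 4 codons.
Asp: 2 codons.
Phe: 2 codons.
1 × 1 × 2 × 2 × 4 × 2 × 2 = 64.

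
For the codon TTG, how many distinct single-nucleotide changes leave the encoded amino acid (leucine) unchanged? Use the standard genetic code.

2

Position 1: CTG → 1 synonymous.
Position 2: none → 0 synonymous.
Position 3: TTA → 1 synonymous.
Total: 1 + 0 + 1 = 2.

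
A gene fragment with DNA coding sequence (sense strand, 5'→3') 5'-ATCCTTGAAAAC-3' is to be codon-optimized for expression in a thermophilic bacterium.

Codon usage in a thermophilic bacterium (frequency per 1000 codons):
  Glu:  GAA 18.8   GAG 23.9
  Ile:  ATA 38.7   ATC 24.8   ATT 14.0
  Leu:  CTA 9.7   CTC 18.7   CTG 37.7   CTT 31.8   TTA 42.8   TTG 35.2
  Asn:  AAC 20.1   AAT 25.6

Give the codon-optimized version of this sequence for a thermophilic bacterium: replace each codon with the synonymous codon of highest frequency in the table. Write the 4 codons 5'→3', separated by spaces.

Codon 1 (Ile): best is ATA at 38.7.
Codon 2 (Leu): best is TTA at 42.8.
Codon 3 (Glu): best is GAG at 23.9.
Codon 4 (Asn): best is AAT at 25.6.

ATA TTA GAG AAT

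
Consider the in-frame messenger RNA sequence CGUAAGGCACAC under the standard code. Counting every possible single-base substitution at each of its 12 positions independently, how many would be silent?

8

Codon 1 (CGU, Arg): 3 synonymous substitutions.
Codon 2 (AAG, Lys): 1 synonymous substitution.
Codon 3 (GCA, Ala): 3 synonymous substitutions.
Codon 4 (CAC, His): 1 synonymous substitution.
Total: 3 + 1 + 3 + 1 = 8.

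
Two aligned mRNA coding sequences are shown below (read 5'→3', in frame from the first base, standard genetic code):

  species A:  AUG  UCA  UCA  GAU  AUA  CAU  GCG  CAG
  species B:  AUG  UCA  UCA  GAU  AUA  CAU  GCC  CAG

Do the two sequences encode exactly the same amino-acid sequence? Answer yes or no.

yes

Codon 1: AUG Met / AUG Met — identical.
Codon 2: UCA Ser / UCA Ser — identical.
Codon 3: UCA Ser / UCA Ser — identical.
Codon 4: GAU Asp / GAU Asp — identical.
Codon 5: AUA Ile / AUA Ile — identical.
Codon 6: CAU His / CAU His — identical.
Codon 7: GCG Ala / GCC Ala — synonymous.
Codon 8: CAG Gln / CAG Gln — identical.
Nonsynonymous differences: 0 → same protein.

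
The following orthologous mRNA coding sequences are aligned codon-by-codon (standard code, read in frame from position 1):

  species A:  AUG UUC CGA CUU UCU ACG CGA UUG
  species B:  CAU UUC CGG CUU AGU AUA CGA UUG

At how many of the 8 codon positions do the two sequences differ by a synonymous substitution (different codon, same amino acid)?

Codon 1: AUG Met / CAU His — nonsynonymous.
Codon 2: UUC Phe / UUC Phe — identical.
Codon 3: CGA Arg / CGG Arg — synonymous.
Codon 4: CUU Leu / CUU Leu — identical.
Codon 5: UCU Ser / AGU Ser — synonymous.
Codon 6: ACG Thr / AUA Ile — nonsynonymous.
Codon 7: CGA Arg / CGA Arg — identical.
Codon 8: UUG Leu / UUG Leu — identical.
Synonymous differences: 2.

2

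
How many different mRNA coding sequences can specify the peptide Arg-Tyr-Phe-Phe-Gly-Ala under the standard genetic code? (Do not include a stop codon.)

Arg: 6 codons.
Tyr: 2 codons.
Phe: 2 codons.
Phe: 2 codons.
Gly: 4 codons.
Ala: 4 codons.
6 × 2 × 2 × 2 × 4 × 4 = 768.

768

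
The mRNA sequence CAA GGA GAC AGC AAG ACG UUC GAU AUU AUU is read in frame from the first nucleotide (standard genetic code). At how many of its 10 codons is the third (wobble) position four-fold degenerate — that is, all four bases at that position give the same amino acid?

2

Codon 1 CAA (Gln): third position 2-fold.
Codon 2 GGA (Gly): third position 4-fold.
Codon 3 GAC (Asp): third position 2-fold.
Codon 4 AGC (Ser): third position 2-fold.
Codon 5 AAG (Lys): third position 2-fold.
Codon 6 ACG (Thr): third position 4-fold.
Codon 7 UUC (Phe): third position 2-fold.
Codon 8 GAU (Asp): third position 2-fold.
Codon 9 AUU (Ile): third position 3-fold.
Codon 10 AUU (Ile): third position 3-fold.
Four-fold degenerate third positions: 2.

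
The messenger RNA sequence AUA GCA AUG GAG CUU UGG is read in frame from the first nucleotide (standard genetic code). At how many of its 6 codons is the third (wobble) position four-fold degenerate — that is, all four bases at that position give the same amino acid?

2

Codon 1 AUA (Ile): third position 3-fold.
Codon 2 GCA (Ala): third position 4-fold.
Codon 3 AUG (Met): third position 1-fold.
Codon 4 GAG (Glu): third position 2-fold.
Codon 5 CUU (Leu): third position 4-fold.
Codon 6 UGG (Trp): third position 1-fold.
Four-fold degenerate third positions: 2.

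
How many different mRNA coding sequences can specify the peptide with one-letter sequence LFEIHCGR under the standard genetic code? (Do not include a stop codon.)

Leu: 6 codons.
Phe: 2 codons.
Glu: 2 codons.
Ile: 3 codons.
His: 2 codons.
Cys: 2 codons.
Gly: 4 codons.
Arg: 6 codons.
6 × 2 × 2 × 3 × 2 × 2 × 4 × 6 = 6912.

6912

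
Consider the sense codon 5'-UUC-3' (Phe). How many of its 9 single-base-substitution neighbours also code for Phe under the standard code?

1

Position 1: none → 0 synonymous.
Position 2: none → 0 synonymous.
Position 3: UUU → 1 synonymous.
Total: 0 + 0 + 1 = 1.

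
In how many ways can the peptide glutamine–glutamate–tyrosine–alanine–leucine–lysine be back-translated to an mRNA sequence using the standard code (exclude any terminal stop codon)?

384

Gln: 2 codons.
Glu: 2 codons.
Tyr: 2 codons.
Ala: 4 codons.
Leu: 6 codons.
Lys: 2 codons.
2 × 2 × 2 × 4 × 6 × 2 = 384.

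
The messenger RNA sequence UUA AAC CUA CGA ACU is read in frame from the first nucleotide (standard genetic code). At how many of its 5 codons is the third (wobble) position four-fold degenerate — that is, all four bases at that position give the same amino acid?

Codon 1 UUA (Leu): third position 2-fold.
Codon 2 AAC (Asn): third position 2-fold.
Codon 3 CUA (Leu): third position 4-fold.
Codon 4 CGA (Arg): third position 4-fold.
Codon 5 ACU (Thr): third position 4-fold.
Four-fold degenerate third positions: 3.

3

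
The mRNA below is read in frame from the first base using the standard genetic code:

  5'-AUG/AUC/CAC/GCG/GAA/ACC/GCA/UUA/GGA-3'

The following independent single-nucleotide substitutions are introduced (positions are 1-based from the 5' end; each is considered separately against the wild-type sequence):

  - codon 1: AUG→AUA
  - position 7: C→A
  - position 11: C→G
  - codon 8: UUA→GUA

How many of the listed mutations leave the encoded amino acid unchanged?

Codon 1: AUG (Met) → AUA (Ile) — missense.
Codon 3: CAC (His) → AAC (Asn) — missense.
Codon 4: GCG (Ala) → GGG (Gly) — missense.
Codon 8: UUA (Leu) → GUA (Val) — missense.
Synonymous: 0 of 4.

0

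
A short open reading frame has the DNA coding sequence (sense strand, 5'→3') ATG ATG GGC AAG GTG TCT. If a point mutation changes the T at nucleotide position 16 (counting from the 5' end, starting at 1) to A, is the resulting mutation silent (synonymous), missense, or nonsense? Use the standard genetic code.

missense

Position 16 falls in codon 6: TCT → Ser.
After the substitution the codon is ACT → Thr.
Ser ≠ Thr, so this is a missense mutation.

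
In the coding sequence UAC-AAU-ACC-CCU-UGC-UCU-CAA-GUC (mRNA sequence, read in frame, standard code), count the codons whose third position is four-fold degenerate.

Codon 1 UAC (Tyr): third position 2-fold.
Codon 2 AAU (Asn): third position 2-fold.
Codon 3 ACC (Thr): third position 4-fold.
Codon 4 CCU (Pro): third position 4-fold.
Codon 5 UGC (Cys): third position 2-fold.
Codon 6 UCU (Ser): third position 4-fold.
Codon 7 CAA (Gln): third position 2-fold.
Codon 8 GUC (Val): third position 4-fold.
Four-fold degenerate third positions: 4.

4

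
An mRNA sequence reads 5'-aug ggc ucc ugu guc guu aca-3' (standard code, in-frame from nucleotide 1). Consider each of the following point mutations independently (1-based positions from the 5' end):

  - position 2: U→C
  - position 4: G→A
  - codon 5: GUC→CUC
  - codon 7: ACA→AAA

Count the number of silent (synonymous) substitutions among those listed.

Codon 1: AUG (Met) → ACG (Thr) — missense.
Codon 2: GGC (Gly) → AGC (Ser) — missense.
Codon 5: GUC (Val) → CUC (Leu) — missense.
Codon 7: ACA (Thr) → AAA (Lys) — missense.
Synonymous: 0 of 4.

0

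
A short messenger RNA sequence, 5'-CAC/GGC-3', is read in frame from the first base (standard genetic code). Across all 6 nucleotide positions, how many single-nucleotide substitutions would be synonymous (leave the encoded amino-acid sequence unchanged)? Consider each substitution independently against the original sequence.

Codon 1 (CAC, His): 1 synonymous substitution.
Codon 2 (GGC, Gly): 3 synonymous substitutions.
Total: 1 + 3 = 4.

4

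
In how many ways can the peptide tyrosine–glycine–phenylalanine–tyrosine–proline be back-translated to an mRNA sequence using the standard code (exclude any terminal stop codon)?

128

Tyr: 2 codons.
Gly: 4 codons.
Phe: 2 codons.
Tyr: 2 codons.
Pro: 4 codons.
2 × 4 × 2 × 2 × 4 = 128.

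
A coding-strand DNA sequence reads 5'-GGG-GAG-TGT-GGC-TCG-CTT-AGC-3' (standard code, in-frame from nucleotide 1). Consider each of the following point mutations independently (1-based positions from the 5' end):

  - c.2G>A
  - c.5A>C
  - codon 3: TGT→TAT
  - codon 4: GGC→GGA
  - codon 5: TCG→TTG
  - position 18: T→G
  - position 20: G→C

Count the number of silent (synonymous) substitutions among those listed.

Codon 1: GGG (Gly) → GAG (Glu) — missense.
Codon 2: GAG (Glu) → GCG (Ala) — missense.
Codon 3: TGT (Cys) → TAT (Tyr) — missense.
Codon 4: GGC (Gly) → GGA (Gly) — synonymous.
Codon 5: TCG (Ser) → TTG (Leu) — missense.
Codon 6: CTT (Leu) → CTG (Leu) — synonymous.
Codon 7: AGC (Ser) → ACC (Thr) — missense.
Synonymous: 2 of 7.

2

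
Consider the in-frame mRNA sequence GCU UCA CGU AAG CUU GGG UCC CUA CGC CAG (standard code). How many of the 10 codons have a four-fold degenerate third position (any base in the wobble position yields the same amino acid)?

Codon 1 GCU (Ala): third position 4-fold.
Codon 2 UCA (Ser): third position 4-fold.
Codon 3 CGU (Arg): third position 4-fold.
Codon 4 AAG (Lys): third position 2-fold.
Codon 5 CUU (Leu): third position 4-fold.
Codon 6 GGG (Gly): third position 4-fold.
Codon 7 UCC (Ser): third position 4-fold.
Codon 8 CUA (Leu): third position 4-fold.
Codon 9 CGC (Arg): third position 4-fold.
Codon 10 CAG (Gln): third position 2-fold.
Four-fold degenerate third positions: 8.

8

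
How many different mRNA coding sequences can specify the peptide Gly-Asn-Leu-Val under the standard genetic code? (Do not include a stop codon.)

192

Gly: 4 codons.
Asn: 2 codons.
Leu: 6 codons.
Val: 4 codons.
4 × 2 × 6 × 4 = 192.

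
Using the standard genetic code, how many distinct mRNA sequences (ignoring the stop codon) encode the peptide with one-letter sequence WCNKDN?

32

Trp: 1 codon.
Cys: 2 codons.
Asn: 2 codons.
Lys: 2 codons.
Asp: 2 codons.
Asn: 2 codons.
1 × 2 × 2 × 2 × 2 × 2 = 32.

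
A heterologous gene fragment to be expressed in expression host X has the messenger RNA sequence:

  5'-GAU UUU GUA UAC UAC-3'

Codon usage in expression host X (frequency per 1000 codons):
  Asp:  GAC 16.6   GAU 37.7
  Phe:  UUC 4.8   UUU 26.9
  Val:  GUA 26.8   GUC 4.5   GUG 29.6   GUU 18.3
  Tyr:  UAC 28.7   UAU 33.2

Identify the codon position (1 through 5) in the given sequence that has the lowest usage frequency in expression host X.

Codon 1 GAU (Asp): 37.7 per 1000.
Codon 2 UUU (Phe): 26.9 per 1000.
Codon 3 GUA (Val): 26.8 per 1000.
Codon 4 UAC (Tyr): 28.7 per 1000.
Codon 5 UAC (Tyr): 28.7 per 1000.
Lowest frequency is 26.8 at codon 3.

3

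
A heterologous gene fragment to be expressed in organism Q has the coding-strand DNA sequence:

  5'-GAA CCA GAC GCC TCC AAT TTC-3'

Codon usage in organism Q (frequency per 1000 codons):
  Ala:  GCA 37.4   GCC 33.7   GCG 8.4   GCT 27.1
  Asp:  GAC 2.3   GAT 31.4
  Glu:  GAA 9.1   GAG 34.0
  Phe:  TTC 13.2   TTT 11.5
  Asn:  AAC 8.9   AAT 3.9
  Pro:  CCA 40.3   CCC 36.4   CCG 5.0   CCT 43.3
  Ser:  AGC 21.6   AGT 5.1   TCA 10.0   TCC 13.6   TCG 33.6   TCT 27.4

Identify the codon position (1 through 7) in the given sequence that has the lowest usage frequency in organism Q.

3

Codon 1 GAA (Glu): 9.1 per 1000.
Codon 2 CCA (Pro): 40.3 per 1000.
Codon 3 GAC (Asp): 2.3 per 1000.
Codon 4 GCC (Ala): 33.7 per 1000.
Codon 5 TCC (Ser): 13.6 per 1000.
Codon 6 AAT (Asn): 3.9 per 1000.
Codon 7 TTC (Phe): 13.2 per 1000.
Lowest frequency is 2.3 at codon 3.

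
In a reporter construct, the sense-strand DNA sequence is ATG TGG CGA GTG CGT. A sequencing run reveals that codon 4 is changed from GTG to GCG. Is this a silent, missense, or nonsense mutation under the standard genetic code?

missense

Position 11 falls in codon 4: GTG → Val.
After the substitution the codon is GCG → Ala.
Val ≠ Ala, so this is a missense mutation.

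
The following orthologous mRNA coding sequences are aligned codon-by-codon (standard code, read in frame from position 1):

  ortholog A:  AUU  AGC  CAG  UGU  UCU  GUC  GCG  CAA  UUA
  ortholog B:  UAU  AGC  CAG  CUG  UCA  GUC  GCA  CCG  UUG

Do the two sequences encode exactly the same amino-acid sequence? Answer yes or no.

Codon 1: AUU Ile / UAU Tyr — nonsynonymous.
Codon 2: AGC Ser / AGC Ser — identical.
Codon 3: CAG Gln / CAG Gln — identical.
Codon 4: UGU Cys / CUG Leu — nonsynonymous.
Codon 5: UCU Ser / UCA Ser — synonymous.
Codon 6: GUC Val / GUC Val — identical.
Codon 7: GCG Ala / GCA Ala — synonymous.
Codon 8: CAA Gln / CCG Pro — nonsynonymous.
Codon 9: UUA Leu / UUG Leu — synonymous.
Nonsynonymous differences: 3 → different protein.

no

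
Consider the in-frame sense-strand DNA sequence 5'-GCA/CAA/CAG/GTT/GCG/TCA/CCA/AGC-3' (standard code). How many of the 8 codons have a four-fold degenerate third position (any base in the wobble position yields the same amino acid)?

Codon 1 GCA (Ala): third position 4-fold.
Codon 2 CAA (Gln): third position 2-fold.
Codon 3 CAG (Gln): third position 2-fold.
Codon 4 GTT (Val): third position 4-fold.
Codon 5 GCG (Ala): third position 4-fold.
Codon 6 TCA (Ser): third position 4-fold.
Codon 7 CCA (Pro): third position 4-fold.
Codon 8 AGC (Ser): third position 2-fold.
Four-fold degenerate third positions: 5.

5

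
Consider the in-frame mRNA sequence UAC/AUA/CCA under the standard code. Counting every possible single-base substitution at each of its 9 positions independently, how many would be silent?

Codon 1 (UAC, Tyr): 1 synonymous substitution.
Codon 2 (AUA, Ile): 2 synonymous substitutions.
Codon 3 (CCA, Pro): 3 synonymous substitutions.
Total: 1 + 2 + 3 = 6.

6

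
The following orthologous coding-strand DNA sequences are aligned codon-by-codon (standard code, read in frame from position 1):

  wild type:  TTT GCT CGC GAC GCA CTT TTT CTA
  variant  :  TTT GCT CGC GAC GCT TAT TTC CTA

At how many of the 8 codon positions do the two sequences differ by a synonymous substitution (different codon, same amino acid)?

2

Codon 1: TTT Phe / TTT Phe — identical.
Codon 2: GCT Ala / GCT Ala — identical.
Codon 3: CGC Arg / CGC Arg — identical.
Codon 4: GAC Asp / GAC Asp — identical.
Codon 5: GCA Ala / GCT Ala — synonymous.
Codon 6: CTT Leu / TAT Tyr — nonsynonymous.
Codon 7: TTT Phe / TTC Phe — synonymous.
Codon 8: CTA Leu / CTA Leu — identical.
Synonymous differences: 2.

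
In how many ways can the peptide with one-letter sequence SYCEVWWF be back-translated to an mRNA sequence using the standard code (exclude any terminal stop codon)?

Ser: 6 codons.
Tyr: 2 codons.
Cys: 2 codons.
Glu: 2 codons.
Val: 4 codons.
Trp: 1 codon.
Trp: 1 codon.
Phe: 2 codons.
6 × 2 × 2 × 2 × 4 × 1 × 1 × 2 = 384.

384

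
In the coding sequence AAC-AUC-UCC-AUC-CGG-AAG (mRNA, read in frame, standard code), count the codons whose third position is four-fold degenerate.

2

Codon 1 AAC (Asn): third position 2-fold.
Codon 2 AUC (Ile): third position 3-fold.
Codon 3 UCC (Ser): third position 4-fold.
Codon 4 AUC (Ile): third position 3-fold.
Codon 5 CGG (Arg): third position 4-fold.
Codon 6 AAG (Lys): third position 2-fold.
Four-fold degenerate third positions: 2.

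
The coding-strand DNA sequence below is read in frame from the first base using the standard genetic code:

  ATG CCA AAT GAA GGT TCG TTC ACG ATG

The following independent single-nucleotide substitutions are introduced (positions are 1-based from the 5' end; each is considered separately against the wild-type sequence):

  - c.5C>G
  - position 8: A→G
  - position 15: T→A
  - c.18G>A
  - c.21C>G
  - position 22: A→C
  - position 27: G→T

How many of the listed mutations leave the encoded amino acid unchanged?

Codon 2: CCA (Pro) → CGA (Arg) — missense.
Codon 3: AAT (Asn) → AGT (Ser) — missense.
Codon 5: GGT (Gly) → GGA (Gly) — synonymous.
Codon 6: TCG (Ser) → TCA (Ser) — synonymous.
Codon 7: TTC (Phe) → TTG (Leu) — missense.
Codon 8: ACG (Thr) → CCG (Pro) — missense.
Codon 9: ATG (Met) → ATT (Ile) — missense.
Synonymous: 2 of 7.

2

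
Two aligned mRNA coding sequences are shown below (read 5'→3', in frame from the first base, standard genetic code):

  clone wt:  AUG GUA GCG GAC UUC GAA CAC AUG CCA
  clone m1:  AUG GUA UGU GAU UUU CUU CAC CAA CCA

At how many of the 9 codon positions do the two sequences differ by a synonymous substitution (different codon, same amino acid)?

Codon 1: AUG Met / AUG Met — identical.
Codon 2: GUA Val / GUA Val — identical.
Codon 3: GCG Ala / UGU Cys — nonsynonymous.
Codon 4: GAC Asp / GAU Asp — synonymous.
Codon 5: UUC Phe / UUU Phe — synonymous.
Codon 6: GAA Glu / CUU Leu — nonsynonymous.
Codon 7: CAC His / CAC His — identical.
Codon 8: AUG Met / CAA Gln — nonsynonymous.
Codon 9: CCA Pro / CCA Pro — identical.
Synonymous differences: 2.

2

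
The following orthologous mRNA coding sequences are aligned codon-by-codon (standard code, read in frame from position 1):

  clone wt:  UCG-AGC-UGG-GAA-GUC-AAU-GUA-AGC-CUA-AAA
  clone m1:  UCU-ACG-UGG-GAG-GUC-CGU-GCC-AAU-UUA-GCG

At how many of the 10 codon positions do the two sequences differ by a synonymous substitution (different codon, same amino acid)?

Codon 1: UCG Ser / UCU Ser — synonymous.
Codon 2: AGC Ser / ACG Thr — nonsynonymous.
Codon 3: UGG Trp / UGG Trp — identical.
Codon 4: GAA Glu / GAG Glu — synonymous.
Codon 5: GUC Val / GUC Val — identical.
Codon 6: AAU Asn / CGU Arg — nonsynonymous.
Codon 7: GUA Val / GCC Ala — nonsynonymous.
Codon 8: AGC Ser / AAU Asn — nonsynonymous.
Codon 9: CUA Leu / UUA Leu — synonymous.
Codon 10: AAA Lys / GCG Ala — nonsynonymous.
Synonymous differences: 3.

3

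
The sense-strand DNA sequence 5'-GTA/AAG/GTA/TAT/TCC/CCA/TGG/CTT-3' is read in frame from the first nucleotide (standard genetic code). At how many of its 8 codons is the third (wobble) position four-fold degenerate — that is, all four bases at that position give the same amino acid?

5

Codon 1 GTA (Val): third position 4-fold.
Codon 2 AAG (Lys): third position 2-fold.
Codon 3 GTA (Val): third position 4-fold.
Codon 4 TAT (Tyr): third position 2-fold.
Codon 5 TCC (Ser): third position 4-fold.
Codon 6 CCA (Pro): third position 4-fold.
Codon 7 TGG (Trp): third position 1-fold.
Codon 8 CTT (Leu): third position 4-fold.
Four-fold degenerate third positions: 5.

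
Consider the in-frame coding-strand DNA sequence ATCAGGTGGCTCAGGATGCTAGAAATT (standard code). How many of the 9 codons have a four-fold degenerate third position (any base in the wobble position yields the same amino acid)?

Codon 1 ATC (Ile): third position 3-fold.
Codon 2 AGG (Arg): third position 2-fold.
Codon 3 TGG (Trp): third position 1-fold.
Codon 4 CTC (Leu): third position 4-fold.
Codon 5 AGG (Arg): third position 2-fold.
Codon 6 ATG (Met): third position 1-fold.
Codon 7 CTA (Leu): third position 4-fold.
Codon 8 GAA (Glu): third position 2-fold.
Codon 9 ATT (Ile): third position 3-fold.
Four-fold degenerate third positions: 2.

2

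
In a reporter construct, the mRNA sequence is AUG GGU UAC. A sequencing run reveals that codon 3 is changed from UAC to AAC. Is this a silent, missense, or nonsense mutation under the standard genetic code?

missense

Position 7 falls in codon 3: UAC → Tyr.
After the substitution the codon is AAC → Asn.
Tyr ≠ Asn, so this is a missense mutation.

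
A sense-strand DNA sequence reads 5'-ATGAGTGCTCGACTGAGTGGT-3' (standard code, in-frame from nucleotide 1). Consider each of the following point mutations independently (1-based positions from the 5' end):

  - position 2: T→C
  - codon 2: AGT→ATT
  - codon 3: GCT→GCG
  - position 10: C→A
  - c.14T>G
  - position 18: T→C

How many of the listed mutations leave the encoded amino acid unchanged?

3

Codon 1: ATG (Met) → ACG (Thr) — missense.
Codon 2: AGT (Ser) → ATT (Ile) — missense.
Codon 3: GCT (Ala) → GCG (Ala) — synonymous.
Codon 4: CGA (Arg) → AGA (Arg) — synonymous.
Codon 5: CTG (Leu) → CGG (Arg) — missense.
Codon 6: AGT (Ser) → AGC (Ser) — synonymous.
Synonymous: 3 of 6.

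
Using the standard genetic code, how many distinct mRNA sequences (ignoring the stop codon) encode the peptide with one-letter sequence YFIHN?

Tyr: 2 codons.
Phe: 2 codons.
Ile: 3 codons.
His: 2 codons.
Asn: 2 codons.
2 × 2 × 3 × 2 × 2 = 48.

48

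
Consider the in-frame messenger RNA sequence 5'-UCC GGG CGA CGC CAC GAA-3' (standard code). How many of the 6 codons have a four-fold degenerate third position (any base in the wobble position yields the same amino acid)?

Codon 1 UCC (Ser): third position 4-fold.
Codon 2 GGG (Gly): third position 4-fold.
Codon 3 CGA (Arg): third position 4-fold.
Codon 4 CGC (Arg): third position 4-fold.
Codon 5 CAC (His): third position 2-fold.
Codon 6 GAA (Glu): third position 2-fold.
Four-fold degenerate third positions: 4.

4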